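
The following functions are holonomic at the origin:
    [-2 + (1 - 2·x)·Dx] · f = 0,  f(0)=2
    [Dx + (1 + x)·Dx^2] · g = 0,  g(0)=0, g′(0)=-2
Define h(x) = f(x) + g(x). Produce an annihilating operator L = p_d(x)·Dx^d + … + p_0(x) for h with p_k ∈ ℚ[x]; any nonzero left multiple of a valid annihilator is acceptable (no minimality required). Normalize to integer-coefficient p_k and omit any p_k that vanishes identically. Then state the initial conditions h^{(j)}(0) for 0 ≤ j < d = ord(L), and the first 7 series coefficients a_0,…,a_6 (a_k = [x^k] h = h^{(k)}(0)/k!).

L = (32 + 8·x)·Dx + (22 + 56·x + 16·x^2)·Dx^2 + (-5 + 3·x + 12·x^2 + 4·x^3)·Dx^3  (order 3).
h: a_k = 2, 2, 9, 46/3, 65/2, 318/5, 385/3, …
ICs: h(0) = 2, h′(0) = 2, h′′(0) = 18.

f: a_k = 2, 4, 8, 16, 32, 64, 128, …
g: a_k = 0, -2, 1, -2/3, 1/2, -2/5, 1/3, …
Sum ⇒ L₀ = lclm(L_f,L_g) in ℚ(x)⟨Dx⟩.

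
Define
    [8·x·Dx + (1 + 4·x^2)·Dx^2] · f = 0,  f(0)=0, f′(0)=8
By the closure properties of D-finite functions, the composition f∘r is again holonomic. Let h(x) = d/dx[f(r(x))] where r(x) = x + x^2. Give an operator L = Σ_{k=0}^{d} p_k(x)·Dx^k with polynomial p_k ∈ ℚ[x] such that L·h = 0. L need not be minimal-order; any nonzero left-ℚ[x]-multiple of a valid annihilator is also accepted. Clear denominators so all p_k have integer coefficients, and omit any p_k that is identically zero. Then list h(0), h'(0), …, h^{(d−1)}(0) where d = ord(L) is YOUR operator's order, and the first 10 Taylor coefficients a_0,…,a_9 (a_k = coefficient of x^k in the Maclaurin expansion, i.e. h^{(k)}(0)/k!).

f: a_k = 0, 8, 0, -32/3, 0, 128/5, 0, -512/7, 0, 2048/9, …
Change of var in L_f (x↦r) gives L₀.
h₀' ⇒ L via d/dx closure of L₀.
L = (-2 + 8·x + 32·x^2 + 48·x^3 + 24·x^4) + (1 + 2·x + 4·x^2 + 16·x^3 + 20·x^4 + 8·x^5)·Dx  (order 1).
h: a_k = 8, 16, -32, -128, -32, 704, 1280, -2048, -10624, -4864, …
ICs: h(0) = 8.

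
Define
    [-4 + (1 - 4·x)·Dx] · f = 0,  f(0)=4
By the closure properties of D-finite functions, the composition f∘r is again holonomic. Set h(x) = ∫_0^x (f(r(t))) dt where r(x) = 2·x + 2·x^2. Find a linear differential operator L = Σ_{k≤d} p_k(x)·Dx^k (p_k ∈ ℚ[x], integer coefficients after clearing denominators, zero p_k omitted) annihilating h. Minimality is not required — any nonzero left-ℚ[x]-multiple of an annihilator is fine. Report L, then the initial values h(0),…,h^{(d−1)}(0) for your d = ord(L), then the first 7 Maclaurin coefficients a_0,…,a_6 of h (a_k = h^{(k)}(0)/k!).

f: a_k = 4, 16, 64, 256, 1024, 4096, 16384, …
Substitute x→r, Dx→(1/r')Dx; clear ⇒ L₀.
∫: right-multiply L₀ by Dx.
L = (8 + 16·x)·Dx + (-1 + 8·x + 8·x^2)·Dx^2  (order 2).
h: a_k = 0, 4, 16, 96, 640, 22784/5, 33792, …
ICs: h(0) = 0, h′(0) = 4.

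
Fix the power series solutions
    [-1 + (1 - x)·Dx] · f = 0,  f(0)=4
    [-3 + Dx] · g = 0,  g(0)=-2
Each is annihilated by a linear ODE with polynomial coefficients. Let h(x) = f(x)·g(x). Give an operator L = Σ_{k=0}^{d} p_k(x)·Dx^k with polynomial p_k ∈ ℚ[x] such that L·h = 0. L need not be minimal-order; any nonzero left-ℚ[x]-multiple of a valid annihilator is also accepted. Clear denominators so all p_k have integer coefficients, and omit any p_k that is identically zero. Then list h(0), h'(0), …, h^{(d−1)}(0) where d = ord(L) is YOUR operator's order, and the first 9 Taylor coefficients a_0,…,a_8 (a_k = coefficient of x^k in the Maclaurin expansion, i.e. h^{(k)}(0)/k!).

f: a_k = 4, 4, 4, 4, 4, 4, 4, 4, 4, …
g: a_k = -2, -6, -9, -9, -27/4, -81/20, -81/40, -243/280, -729/2240, …
Sym-product of L_f,L_g gives L₀ (≤ ord 1).
L = (4 - 3·x) + (-1 + x)·Dx  (order 1).
h: a_k = -8, -32, -68, -104, -131, -736/5, -1553/10, -5557/35, -89641/560, …
ICs: h(0) = -8.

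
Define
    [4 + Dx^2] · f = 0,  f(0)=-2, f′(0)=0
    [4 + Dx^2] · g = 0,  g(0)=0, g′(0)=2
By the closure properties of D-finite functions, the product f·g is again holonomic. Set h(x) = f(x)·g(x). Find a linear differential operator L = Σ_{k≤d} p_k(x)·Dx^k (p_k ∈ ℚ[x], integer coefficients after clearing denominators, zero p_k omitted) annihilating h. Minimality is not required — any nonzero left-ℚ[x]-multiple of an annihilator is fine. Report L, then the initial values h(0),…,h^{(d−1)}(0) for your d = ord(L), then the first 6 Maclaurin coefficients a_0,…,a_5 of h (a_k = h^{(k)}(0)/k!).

L = 16·Dx + Dx^3  (order 3).
h: a_k = 0, -4, 0, 32/3, 0, -128/15, …
ICs: h(0) = 0, h′(0) = -4, h′′(0) = 0.

f: a_k = -2, 0, 4, 0, -4/3, 0, …
g: a_k = 0, 2, 0, -4/3, 0, 4/15, …
h₀=f·g: eliminate ⇒ L₀, order ≤ 2·2.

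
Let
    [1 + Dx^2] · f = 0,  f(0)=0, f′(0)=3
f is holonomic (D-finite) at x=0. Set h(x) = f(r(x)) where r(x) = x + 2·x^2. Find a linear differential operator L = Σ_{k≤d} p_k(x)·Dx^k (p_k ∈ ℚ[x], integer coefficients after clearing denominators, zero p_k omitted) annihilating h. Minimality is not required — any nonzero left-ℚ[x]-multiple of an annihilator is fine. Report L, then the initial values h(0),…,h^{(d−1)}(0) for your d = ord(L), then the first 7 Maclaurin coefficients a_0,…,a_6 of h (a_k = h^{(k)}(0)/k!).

f: a_k = 0, 3, 0, -1/2, 0, 1/40, 0, …
Change of var in L_f (x↦r) gives L₀.
L = (1 + 12·x + 48·x^2 + 64·x^3) - 4·Dx + (1 + 4·x)·Dx^2  (order 2).
h: a_k = 0, 3, 6, -1/2, -3, -239/40, -15/4, …
ICs: h(0) = 0, h′(0) = 3.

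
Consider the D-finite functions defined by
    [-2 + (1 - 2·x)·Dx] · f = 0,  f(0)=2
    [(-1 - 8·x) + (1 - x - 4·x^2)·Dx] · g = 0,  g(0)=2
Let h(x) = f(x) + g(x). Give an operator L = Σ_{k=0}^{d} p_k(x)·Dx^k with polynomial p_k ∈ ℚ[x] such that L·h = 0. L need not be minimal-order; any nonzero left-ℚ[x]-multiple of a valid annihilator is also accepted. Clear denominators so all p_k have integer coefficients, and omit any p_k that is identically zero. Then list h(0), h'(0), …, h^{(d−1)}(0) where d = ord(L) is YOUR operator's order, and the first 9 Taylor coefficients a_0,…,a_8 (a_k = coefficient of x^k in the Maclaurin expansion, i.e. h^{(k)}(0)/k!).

L = (12 - 48·x + 192·x^2 - 128·x^3) + (-2 - 96·x^2 + 352·x^3 - 256·x^4)·Dx + (-1 + 11·x - 30·x^2 + 80·x^4 - 64·x^5)·Dx^2  (order 2).
h: a_k = 4, 6, 18, 34, 90, 194, 490, 1138, 2842, …
ICs: h(0) = 4, h′(0) = 6.

f: a_k = 2, 4, 8, 16, 32, 64, 128, 256, 512, …
g: a_k = 2, 2, 10, 18, 58, 130, 362, 882, 2330, …
h₀=f+g: left-lcm gives L₀, ord ≤ 2.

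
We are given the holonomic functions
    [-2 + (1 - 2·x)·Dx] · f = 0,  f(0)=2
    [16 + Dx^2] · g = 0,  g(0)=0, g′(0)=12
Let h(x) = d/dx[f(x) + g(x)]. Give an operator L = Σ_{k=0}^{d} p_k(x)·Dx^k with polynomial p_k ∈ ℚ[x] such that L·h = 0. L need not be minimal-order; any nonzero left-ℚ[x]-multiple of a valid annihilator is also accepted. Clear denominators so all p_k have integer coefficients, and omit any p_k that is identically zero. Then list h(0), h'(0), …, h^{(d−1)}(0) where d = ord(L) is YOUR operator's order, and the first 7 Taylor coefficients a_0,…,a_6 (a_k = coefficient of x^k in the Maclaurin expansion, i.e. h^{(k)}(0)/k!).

f: a_k = 2, 4, 8, 16, 32, 64, 128, …
g: a_k = 0, 12, 0, -32, 0, 128/5, 0, …
f+g: L₀ = lclm(L_f,L_g), ord ≤ 1+2.
h₀' ⇒ L via d/dx closure of L₀.
L = (512 - 512·x + 512·x^2) + (-80 + 288·x - 384·x^2 + 256·x^3)·Dx + (32 - 32·x + 32·x^2)·Dx^2 + (-5 + 18·x - 24·x^2 + 16·x^3)·Dx^3  (order 3).
h: a_k = 16, 16, -48, 128, 448, 768, 25856/15, …
ICs: h(0) = 16, h′(0) = 16, h′′(0) = -96.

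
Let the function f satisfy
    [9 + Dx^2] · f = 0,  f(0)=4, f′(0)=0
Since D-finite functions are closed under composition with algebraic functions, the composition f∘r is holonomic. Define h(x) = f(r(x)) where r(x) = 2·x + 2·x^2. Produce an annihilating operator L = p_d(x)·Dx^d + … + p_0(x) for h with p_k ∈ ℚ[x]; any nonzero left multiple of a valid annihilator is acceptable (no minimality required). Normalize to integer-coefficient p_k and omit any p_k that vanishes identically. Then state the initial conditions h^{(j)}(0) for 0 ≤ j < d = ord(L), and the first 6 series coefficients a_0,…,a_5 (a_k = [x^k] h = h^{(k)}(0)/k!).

L = (36 + 216·x + 432·x^2 + 288·x^3) - 2·Dx + (1 + 2·x)·Dx^2  (order 2).
h: a_k = 4, 0, -72, -144, 144, 864, …
ICs: h(0) = 4, h′(0) = 0.

f: a_k = 4, 0, -18, 0, 27/2, 0, …
h₀=f(r): pull back L_f along r ⇒ L₀.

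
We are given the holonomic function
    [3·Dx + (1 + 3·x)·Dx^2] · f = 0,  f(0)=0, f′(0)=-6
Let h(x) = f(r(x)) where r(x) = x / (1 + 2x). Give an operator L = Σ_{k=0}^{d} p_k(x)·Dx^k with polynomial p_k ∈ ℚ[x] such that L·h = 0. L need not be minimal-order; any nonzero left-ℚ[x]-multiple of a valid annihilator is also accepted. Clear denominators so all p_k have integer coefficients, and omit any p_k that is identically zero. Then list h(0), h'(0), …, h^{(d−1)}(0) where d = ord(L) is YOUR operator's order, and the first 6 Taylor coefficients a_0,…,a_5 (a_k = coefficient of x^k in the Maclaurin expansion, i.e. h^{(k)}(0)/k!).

L = (7 + 20·x)·Dx + (1 + 7·x + 10·x^2)·Dx^2  (order 2).
h: a_k = 0, -6, 21, -78, 609/2, -6186/5, …
ICs: h(0) = 0, h′(0) = -6.

f: a_k = 0, -6, 9, -18, 81/2, -486/5, …
L₀ from L_f via x↦r, Dx↦r'^{-1}Dx.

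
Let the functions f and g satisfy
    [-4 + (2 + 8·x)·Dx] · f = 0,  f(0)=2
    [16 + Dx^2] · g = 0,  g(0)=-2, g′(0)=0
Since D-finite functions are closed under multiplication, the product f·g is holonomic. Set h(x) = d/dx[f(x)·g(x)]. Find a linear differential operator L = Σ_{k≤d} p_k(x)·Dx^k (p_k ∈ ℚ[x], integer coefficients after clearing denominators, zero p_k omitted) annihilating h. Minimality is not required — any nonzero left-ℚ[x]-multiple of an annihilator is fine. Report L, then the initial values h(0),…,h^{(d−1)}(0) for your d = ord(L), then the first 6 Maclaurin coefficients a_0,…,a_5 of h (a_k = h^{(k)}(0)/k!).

L = (212 + 2304·x + 8704·x^2 + 16384·x^3 + 16384·x^4) + (-4 - 144·x - 768·x^2 - 1024·x^3)·Dx + (7 + 88·x + 432·x^2 + 1024·x^3 + 1024·x^4)·Dx^2  (order 2).
h: a_k = -8, 80, 144, -800/3, -1040/3, 11168/15, …
ICs: h(0) = -8, h′(0) = 80.

f: a_k = 2, 4, -4, 8, -20, 56, …
g: a_k = -2, 0, 16, 0, -64/3, 0, …
f·g: L₀ = L_f ⊗_s L_g, ord ≤ 1·2.
Derive L from L₀ (diff closure).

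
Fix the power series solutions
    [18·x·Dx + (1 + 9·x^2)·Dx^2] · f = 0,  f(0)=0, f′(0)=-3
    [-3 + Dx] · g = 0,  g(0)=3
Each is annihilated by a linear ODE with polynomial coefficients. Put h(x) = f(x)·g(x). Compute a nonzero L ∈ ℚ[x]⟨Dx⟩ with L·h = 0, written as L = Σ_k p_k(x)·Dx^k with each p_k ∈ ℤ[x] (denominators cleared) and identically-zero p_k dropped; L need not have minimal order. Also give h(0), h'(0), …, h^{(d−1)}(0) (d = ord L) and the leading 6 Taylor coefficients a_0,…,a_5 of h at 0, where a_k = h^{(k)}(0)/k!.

L = (9 - 54·x + 81·x^2) + (-6 + 18·x - 54·x^2)·Dx + (1 + 9·x^2)·Dx^2  (order 2).
h: a_k = 0, -9, -27, -27/2, 81/2, -2187/40, …
ICs: h(0) = 0, h′(0) = -9.

f: a_k = 0, -3, 0, 9, 0, -243/5, …
g: a_k = 3, 9, 27/2, 27/2, 81/8, 243/40, …
Product ⇒ symmetric product L₀, ord ≤ 2.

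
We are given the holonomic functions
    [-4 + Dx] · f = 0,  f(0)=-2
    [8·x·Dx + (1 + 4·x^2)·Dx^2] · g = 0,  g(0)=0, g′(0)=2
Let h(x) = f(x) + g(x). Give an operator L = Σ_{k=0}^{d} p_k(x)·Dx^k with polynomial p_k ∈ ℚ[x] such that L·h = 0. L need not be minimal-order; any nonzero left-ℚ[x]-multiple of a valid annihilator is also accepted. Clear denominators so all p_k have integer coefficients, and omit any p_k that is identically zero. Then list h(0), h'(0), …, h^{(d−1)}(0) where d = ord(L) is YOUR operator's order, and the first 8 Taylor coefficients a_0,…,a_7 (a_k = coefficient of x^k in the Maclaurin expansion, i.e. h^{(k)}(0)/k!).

f: a_k = -2, -8, -16, -64/3, -64/3, -256/15, -512/45, -2048/315, …
g: a_k = 0, 2, 0, -8/3, 0, 32/5, 0, -128/7, …
Weyl lclm of L_f,L_g ⇒ L₀ (ord ≤ 3).
L = (8 - 32·x - 96·x^2 - 128·x^3)·Dx + (-6 - 8·x^2 - 64·x^4)·Dx^2 + (1 + 2·x + 8·x^2 + 8·x^3 + 16·x^4)·Dx^3  (order 3).
h: a_k = -2, -6, -16, -24, -64/3, -32/3, -512/45, -7808/315, …
ICs: h(0) = -2, h′(0) = -6, h′′(0) = -32.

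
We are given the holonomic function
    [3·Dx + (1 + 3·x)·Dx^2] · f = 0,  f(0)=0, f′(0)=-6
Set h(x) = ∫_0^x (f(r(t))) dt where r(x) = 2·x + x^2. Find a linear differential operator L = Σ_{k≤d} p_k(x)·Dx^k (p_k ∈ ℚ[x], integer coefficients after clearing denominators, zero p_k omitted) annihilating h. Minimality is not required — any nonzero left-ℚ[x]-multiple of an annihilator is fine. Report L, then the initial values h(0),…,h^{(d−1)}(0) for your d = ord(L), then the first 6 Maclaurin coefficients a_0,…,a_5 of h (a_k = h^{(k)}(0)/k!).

L = (5 + 6·x + 3·x^2)·Dx^2 + (1 + 7·x + 9·x^2 + 3·x^3)·Dx^3  (order 3).
h: a_k = 0, 0, -6, 10, -27, 441/5, …
ICs: h(0) = 0, h′(0) = 0, h′′(0) = -12.

f: a_k = 0, -6, 9, -18, 81/2, -486/5, …
h₀=f(r): pull back L_f along r ⇒ L₀.
h=∫₀ˣh₀: take L = L₀·Dx.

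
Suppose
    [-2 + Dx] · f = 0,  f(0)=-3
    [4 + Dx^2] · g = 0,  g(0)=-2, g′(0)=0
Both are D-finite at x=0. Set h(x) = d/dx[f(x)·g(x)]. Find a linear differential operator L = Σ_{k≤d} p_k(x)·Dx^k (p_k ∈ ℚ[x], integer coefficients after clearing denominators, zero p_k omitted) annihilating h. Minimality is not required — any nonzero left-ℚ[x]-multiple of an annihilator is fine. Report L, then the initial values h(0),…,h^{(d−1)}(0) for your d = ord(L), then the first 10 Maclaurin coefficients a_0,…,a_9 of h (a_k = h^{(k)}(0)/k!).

f: a_k = -3, -6, -6, -4, -2, -4/5, -4/15, -8/105, -2/105, -4/945, …
g: a_k = -2, 0, 4, 0, -4/3, 0, 8/45, 0, -4/315, 0, …
L₀ := L_f ⊗_s L_g (sym. prod.), ord ≤ 2.
Differentiate: ansatz ord ≤ ord L₀ ⇒ L.
L = 8 - 4·Dx + Dx^2  (order 2).
h: a_k = 12, 0, -48, -64, -32, 0, 128/15, 512/105, 128/105, 0, …
ICs: h(0) = 12, h′(0) = 0.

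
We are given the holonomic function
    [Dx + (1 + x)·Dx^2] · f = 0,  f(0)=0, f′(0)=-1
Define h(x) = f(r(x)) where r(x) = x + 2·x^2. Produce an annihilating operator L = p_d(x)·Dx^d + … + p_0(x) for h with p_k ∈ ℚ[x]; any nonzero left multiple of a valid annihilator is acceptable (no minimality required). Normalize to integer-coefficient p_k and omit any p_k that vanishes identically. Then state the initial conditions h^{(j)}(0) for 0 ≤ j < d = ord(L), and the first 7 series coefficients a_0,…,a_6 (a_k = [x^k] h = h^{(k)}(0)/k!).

L = (-3 + 4·x + 8·x^2)·Dx + (1 + 5·x + 6·x^2 + 8·x^3)·Dx^2  (order 2).
h: a_k = 0, -1, -3/2, 5/3, 1/4, -11/5, 3/2, …
ICs: h(0) = 0, h′(0) = -1.

f: a_k = 0, -1, 1/2, -1/3, 1/4, -1/5, 1/6, …
h₀=f(r): pull back L_f along r ⇒ L₀.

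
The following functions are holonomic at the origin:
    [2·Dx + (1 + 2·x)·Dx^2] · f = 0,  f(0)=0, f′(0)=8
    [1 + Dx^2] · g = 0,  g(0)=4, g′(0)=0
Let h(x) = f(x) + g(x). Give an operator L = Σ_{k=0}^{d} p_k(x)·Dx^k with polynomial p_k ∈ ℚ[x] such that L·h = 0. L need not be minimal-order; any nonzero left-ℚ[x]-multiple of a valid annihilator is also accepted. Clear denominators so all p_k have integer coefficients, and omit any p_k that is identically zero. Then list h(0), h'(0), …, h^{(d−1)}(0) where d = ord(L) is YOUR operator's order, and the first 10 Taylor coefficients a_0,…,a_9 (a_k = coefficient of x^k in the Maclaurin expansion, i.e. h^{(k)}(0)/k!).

L = (50 + 8·x + 8·x^2)·Dx + (9 + 22·x + 12·x^2 + 8·x^3)·Dx^2 + (50 + 8·x + 8·x^2)·Dx^3 + (9 + 22·x + 12·x^2 + 8·x^3)·Dx^4  (order 4).
h: a_k = 4, 8, -10, 32/3, -95/6, 128/5, -7681/180, 512/7, -1290239/10080, 2048/9, …
ICs: h(0) = 4, h′(0) = 8, h′′(0) = -20, h′′′(0) = 64.

f: a_k = 0, 8, -8, 32/3, -16, 128/5, -128/3, 512/7, -128, 2048/9, …
g: a_k = 4, 0, -2, 0, 1/6, 0, -1/180, 0, 1/10080, 0, …
L₀ := lclm(L_f,L_g); ord L₀ ≤ 2+2.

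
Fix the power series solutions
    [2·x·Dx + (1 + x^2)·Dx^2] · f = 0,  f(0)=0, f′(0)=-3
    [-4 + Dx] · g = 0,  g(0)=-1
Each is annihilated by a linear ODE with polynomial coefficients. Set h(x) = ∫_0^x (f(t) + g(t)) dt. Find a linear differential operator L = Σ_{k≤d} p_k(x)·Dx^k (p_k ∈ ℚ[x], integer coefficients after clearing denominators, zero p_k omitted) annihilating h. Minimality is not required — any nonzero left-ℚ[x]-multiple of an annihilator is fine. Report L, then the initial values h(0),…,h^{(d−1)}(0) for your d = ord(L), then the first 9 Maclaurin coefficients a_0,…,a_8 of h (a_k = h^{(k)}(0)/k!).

f: a_k = 0, -3, 0, 1, 0, -3/5, 0, 3/7, 0, …
g: a_k = -1, -4, -8, -32/3, -32/3, -128/15, -256/45, -1024/315, -512/315, …
Sum ⇒ L₀ = lclm(L_f,L_g) in ℚ(x)⟨Dx⟩.
∫: right-multiply L₀ by Dx.
L = (4 - 16·x - 12·x^2 - 16·x^3)·Dx^2 + (-9 - 13·x^2 - 8·x^4)·Dx^3 + (2 + x + 4·x^2 + x^3 + 2·x^4)·Dx^4  (order 4).
h: a_k = 0, -1, -7/2, -8/3, -29/12, -32/15, -137/90, -256/315, -127/360, …
ICs: h(0) = 0, h′(0) = -1, h′′(0) = -7, h′′′(0) = -16.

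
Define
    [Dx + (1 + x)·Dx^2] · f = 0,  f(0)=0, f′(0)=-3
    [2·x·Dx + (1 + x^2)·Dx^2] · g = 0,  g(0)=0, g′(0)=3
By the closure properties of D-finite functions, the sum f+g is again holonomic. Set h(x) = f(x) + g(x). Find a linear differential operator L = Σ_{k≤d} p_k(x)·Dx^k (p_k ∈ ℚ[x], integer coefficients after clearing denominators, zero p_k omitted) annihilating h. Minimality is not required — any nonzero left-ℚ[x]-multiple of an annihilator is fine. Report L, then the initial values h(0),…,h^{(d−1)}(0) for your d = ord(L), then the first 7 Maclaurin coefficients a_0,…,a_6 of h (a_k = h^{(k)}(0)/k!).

f: a_k = 0, -3, 3/2, -1, 3/4, -3/5, 1/2, …
g: a_k = 0, 3, 0, -1, 0, 3/5, 0, …
f+g: L₀ = lclm(L_f,L_g), ord ≤ 2+2.
L = (-2 - 6·x + 6·x^2 + 2·x^3)·Dx + (-4 - 4·x + 12·x^3 + 4·x^4)·Dx^2 + (-1 + x + 2·x^2 + 2·x^3 + 3·x^4 + x^5)·Dx^3  (order 3).
h: a_k = 0, 0, 3/2, -2, 3/4, 0, 1/2, …
ICs: h(0) = 0, h′(0) = 0, h′′(0) = 3.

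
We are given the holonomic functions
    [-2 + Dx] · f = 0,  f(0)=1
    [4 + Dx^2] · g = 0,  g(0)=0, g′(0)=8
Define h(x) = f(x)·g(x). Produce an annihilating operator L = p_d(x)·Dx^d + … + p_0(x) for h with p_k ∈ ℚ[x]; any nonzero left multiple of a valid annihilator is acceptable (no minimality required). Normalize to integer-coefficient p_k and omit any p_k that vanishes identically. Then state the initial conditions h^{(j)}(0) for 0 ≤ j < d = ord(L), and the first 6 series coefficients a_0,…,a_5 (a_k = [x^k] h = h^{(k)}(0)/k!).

f: a_k = 1, 2, 2, 4/3, 2/3, 4/15, …
g: a_k = 0, 8, 0, -16/3, 0, 16/15, …
Product ⇒ symmetric product L₀, ord ≤ 2.
L = 8 - 4·Dx + Dx^2  (order 2).
h: a_k = 0, 8, 16, 32/3, 0, -64/15, …
ICs: h(0) = 0, h′(0) = 8.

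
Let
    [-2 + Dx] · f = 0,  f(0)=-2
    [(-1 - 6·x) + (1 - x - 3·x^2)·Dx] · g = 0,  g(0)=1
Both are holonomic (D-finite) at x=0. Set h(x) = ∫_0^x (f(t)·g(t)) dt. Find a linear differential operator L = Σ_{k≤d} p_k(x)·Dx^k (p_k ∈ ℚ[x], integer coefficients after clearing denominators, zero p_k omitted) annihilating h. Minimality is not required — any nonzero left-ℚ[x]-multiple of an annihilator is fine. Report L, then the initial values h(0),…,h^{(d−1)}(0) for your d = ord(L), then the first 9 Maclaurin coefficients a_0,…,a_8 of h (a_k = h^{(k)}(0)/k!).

f: a_k = -2, -4, -4, -8/3, -4/3, -8/15, -8/45, -16/315, -4/315, …
g: a_k = 1, 1, 4, 7, 19, 40, 97, 217, 508, …
f·g: L₀ = L_f ⊗_s L_g, ord ≤ 1·1.
∫: right-multiply L₀ by Dx.
L = (3 + 4·x - 6·x^2)·Dx + (-1 + x + 3·x^2)·Dx^2  (order 2).
h: a_k = 0, -2, -3, -16/3, -55/6, -86/5, -1474/45, -20462/315, -54829/420, …
ICs: h(0) = 0, h′(0) = -2.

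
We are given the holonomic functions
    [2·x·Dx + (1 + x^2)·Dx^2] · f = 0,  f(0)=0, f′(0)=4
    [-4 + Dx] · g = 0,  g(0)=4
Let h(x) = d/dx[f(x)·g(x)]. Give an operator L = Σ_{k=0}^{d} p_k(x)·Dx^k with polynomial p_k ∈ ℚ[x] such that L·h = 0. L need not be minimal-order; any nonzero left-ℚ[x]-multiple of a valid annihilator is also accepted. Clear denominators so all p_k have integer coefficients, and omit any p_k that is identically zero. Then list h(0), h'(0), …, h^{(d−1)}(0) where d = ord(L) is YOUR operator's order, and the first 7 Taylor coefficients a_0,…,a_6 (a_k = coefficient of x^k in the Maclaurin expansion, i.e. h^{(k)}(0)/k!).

f: a_k = 0, 4, 0, -4/3, 0, 4/5, 0, …
g: a_k = 4, 16, 32, 128/3, 128/3, 512/15, 1024/45, …
L₀ := L_f ⊗_s L_g (sym. prod.), ord ≤ 2.
Derive L from L₀ (diff closure).
L = (28 - 32·x + 76·x^2 - 32·x^3 + 32·x^4) + (-15 + 12·x - 35·x^2 + 12·x^3 - 16·x^4)·Dx + (2 - x + 4·x^2 - x^3 + 2·x^4)·Dx^2  (order 2).
h: a_k = 16, 128, 368, 1792/3, 656, 1664/3, 6032/15, …
ICs: h(0) = 16, h′(0) = 128.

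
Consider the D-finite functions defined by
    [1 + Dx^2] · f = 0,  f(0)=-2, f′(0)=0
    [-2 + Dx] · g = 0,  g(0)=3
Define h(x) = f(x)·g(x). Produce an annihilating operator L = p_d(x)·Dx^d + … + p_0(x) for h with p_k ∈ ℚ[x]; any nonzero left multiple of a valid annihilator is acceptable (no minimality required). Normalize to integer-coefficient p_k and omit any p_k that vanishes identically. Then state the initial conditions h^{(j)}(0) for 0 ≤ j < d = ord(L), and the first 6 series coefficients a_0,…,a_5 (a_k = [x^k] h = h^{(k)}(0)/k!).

L = 5 - 4·Dx + Dx^2  (order 2).
h: a_k = -6, -12, -9, -2, 7/4, 19/10, …
ICs: h(0) = -6, h′(0) = -12.

f: a_k = -2, 0, 1, 0, -1/12, 0, …
g: a_k = 3, 6, 6, 4, 2, 4/5, …
L₀ := L_f ⊗_s L_g (sym. prod.), ord ≤ 2.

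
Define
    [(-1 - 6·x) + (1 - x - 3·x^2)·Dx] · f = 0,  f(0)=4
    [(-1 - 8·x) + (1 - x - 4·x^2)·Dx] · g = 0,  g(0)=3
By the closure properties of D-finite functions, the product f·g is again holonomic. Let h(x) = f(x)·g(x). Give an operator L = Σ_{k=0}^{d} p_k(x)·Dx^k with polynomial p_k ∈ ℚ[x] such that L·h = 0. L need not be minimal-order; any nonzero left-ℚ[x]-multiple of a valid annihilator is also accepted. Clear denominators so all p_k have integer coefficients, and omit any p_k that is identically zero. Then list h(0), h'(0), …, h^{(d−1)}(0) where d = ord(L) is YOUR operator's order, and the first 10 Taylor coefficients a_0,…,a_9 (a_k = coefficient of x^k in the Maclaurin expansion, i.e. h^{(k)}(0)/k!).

f: a_k = 4, 4, 16, 28, 76, 160, 388, 868, 2032, 4636, …
g: a_k = 3, 3, 15, 27, 87, 195, 543, 1323, 3495, 8787, …
Sym-product of L_f,L_g gives L₀ (≤ ord 1).
L = (-2 - 12·x + 21·x^2 + 48·x^3) + (1 - 2·x - 6·x^2 + 7·x^3 + 12·x^4)·Dx  (order 1).
h: a_k = 12, 24, 120, 300, 1008, 2688, 7884, 21240, 58872, 157740, …
ICs: h(0) = 12.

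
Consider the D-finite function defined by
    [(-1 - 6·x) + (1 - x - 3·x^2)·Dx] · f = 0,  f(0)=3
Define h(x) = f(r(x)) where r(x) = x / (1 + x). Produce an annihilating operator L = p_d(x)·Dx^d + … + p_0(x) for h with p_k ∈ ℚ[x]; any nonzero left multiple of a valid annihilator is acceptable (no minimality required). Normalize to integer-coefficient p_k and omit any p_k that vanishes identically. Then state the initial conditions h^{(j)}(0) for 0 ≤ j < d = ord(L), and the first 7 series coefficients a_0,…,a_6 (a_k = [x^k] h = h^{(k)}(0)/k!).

f: a_k = 3, 3, 12, 21, 57, 120, 291, …
Substitute x→r, Dx→(1/r')Dx; clear ⇒ L₀.
L = (1 + 7·x) + (-1 - 2·x + 2·x^2 + 3·x^3)·Dx  (order 1).
h: a_k = 3, 3, 9, 0, 27, -27, 108, …
ICs: h(0) = 3.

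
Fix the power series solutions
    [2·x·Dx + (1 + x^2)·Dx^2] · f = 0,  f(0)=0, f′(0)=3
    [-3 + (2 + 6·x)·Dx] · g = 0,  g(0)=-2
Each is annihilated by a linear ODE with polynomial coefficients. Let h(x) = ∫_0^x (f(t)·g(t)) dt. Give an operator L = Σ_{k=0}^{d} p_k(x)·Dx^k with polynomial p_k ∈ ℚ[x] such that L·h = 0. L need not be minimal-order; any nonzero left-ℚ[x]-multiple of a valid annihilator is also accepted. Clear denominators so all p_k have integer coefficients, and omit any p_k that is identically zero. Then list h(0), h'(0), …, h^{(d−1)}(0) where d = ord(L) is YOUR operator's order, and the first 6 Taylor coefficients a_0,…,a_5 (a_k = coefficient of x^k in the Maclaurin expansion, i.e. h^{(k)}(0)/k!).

f: a_k = 0, 3, 0, -1, 0, 3/5, …
g: a_k = -2, -3, 9/4, -27/8, 405/64, -1701/128, …
f·g: L₀ = L_f ⊗_s L_g, ord ≤ 2·1.
h=∫₀ˣh₀: take L = L₀·Dx.
L = (27 - 12·x - 9·x^2)·Dx + (-12 - 28·x + 36·x^2 + 36·x^3)·Dx^2 + (4 + 24·x + 40·x^2 + 24·x^3 + 36·x^4)·Dx^3  (order 3).
h: a_k = 0, 0, -3, -3, 35/16, -57/40, …
ICs: h(0) = 0, h′(0) = 0, h′′(0) = -6.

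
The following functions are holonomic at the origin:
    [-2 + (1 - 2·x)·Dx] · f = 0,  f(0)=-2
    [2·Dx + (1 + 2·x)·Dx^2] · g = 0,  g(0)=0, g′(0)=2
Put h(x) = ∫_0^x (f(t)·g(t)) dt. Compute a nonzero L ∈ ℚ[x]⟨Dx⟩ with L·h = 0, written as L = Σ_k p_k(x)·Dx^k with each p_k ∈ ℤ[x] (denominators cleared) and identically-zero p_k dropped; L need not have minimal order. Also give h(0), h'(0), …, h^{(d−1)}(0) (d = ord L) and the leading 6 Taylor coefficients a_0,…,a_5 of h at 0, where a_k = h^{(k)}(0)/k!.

f: a_k = -2, -4, -8, -16, -32, -64, …
g: a_k = 0, 2, -2, 8/3, -4, 32/5, …
f·g: L₀ = L_f ⊗_s L_g, ord ≤ 1·2.
∫: right-multiply L₀ by Dx.
L = 4·Dx + (2 + 12·x)·Dx^2 + (-1 + 4·x^2)·Dx^3  (order 3).
h: a_k = 0, 0, -2, -4/3, -10/3, -56/15, …
ICs: h(0) = 0, h′(0) = 0, h′′(0) = -4.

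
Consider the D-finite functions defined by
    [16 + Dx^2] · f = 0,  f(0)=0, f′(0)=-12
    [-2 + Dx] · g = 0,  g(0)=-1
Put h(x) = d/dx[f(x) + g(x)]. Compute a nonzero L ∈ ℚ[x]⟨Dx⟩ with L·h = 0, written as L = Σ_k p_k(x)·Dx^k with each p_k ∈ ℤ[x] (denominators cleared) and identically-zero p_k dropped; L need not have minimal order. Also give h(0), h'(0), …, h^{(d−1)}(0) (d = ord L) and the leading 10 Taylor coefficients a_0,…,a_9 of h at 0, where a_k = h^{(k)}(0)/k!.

L = 32 - 16·Dx + 2·Dx^2 - Dx^3  (order 3).
h: a_k = -14, -4, 92, -8/3, -388/3, -8/15, 3064/45, -16/315, -6148/315, -8/2835, …
ICs: h(0) = -14, h′(0) = -4, h′′(0) = 184.

f: a_k = 0, -12, 0, 32, 0, -128/5, 0, 1024/105, 0, -2048/945, …
g: a_k = -1, -2, -2, -4/3, -2/3, -4/15, -4/45, -8/315, -2/315, -4/2835, …
Sum ⇒ L₀ = lclm(L_f,L_g) in ℚ(x)⟨Dx⟩.
Differentiate: ansatz ord ≤ ord L₀ ⇒ L.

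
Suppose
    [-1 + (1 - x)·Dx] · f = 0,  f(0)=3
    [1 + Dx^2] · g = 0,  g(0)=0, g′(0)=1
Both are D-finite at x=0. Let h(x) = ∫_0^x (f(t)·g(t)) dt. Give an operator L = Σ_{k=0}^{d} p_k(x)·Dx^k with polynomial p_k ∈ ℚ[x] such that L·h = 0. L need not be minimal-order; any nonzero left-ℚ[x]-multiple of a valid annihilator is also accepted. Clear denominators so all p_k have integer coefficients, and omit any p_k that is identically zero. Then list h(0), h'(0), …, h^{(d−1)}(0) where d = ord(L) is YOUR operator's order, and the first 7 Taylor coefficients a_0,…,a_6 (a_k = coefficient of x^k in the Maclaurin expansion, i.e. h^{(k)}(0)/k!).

L = (-1 + x)·Dx + 2·Dx^2 + (-1 + x)·Dx^3  (order 3).
h: a_k = 0, 0, 3/2, 1, 5/8, 1/2, 101/240, …
ICs: h(0) = 0, h′(0) = 0, h′′(0) = 3.

f: a_k = 3, 3, 3, 3, 3, 3, 3, …
g: a_k = 0, 1, 0, -1/6, 0, 1/120, 0, …
f·g: L₀ = L_f ⊗_s L_g, ord ≤ 1·2.
Integrate: L := L₀·Dx.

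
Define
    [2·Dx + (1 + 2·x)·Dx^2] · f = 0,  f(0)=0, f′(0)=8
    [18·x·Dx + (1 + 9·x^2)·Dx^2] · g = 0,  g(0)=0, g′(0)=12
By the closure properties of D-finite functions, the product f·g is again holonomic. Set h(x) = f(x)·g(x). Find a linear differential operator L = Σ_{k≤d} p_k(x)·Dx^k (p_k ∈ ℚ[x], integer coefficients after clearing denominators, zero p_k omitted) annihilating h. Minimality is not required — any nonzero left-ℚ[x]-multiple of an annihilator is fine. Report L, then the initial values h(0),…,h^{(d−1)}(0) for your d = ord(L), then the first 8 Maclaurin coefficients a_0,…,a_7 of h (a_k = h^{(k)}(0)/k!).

L = (792 + 3024·x + 22680·x^2 + 102384·x^3 + 174960·x^4 + 151632·x^5 + 104976·x^7)·Dx + (332 + 4752·x + 28908·x^2 + 127008·x^3 + 351216·x^4 + 542376·x^5 + 408240·x^6 + 157464·x^7 + 367416·x^8)·Dx^2 + (44 + 916·x + 6696·x^2 + 27252·x^3 + 85860·x^4 + 193428·x^5 + 279936·x^6 + 224532·x^7 + 157464·x^8 + 209952·x^9)·Dx^3 + (10 + 76·x + 418·x^2 + 1728·x^3 + 5391·x^4 + 12960·x^5 + 24948·x^6 + 34992·x^7 + 29889·x^8 + 26244·x^9 + 26244·x^10)·Dx^4  (order 4).
h: a_k = 0, 0, 96, -96, -160, 96, 7392/5, -7456/5, …
ICs: h(0) = 0, h′(0) = 0, h′′(0) = 192, h′′′(0) = -576.

f: a_k = 0, 8, -8, 32/3, -16, 128/5, -128/3, 512/7, …
g: a_k = 0, 12, 0, -36, 0, 972/5, 0, -8748/7, …
f·g: L₀ = L_f ⊗_s L_g, ord ≤ 2·2.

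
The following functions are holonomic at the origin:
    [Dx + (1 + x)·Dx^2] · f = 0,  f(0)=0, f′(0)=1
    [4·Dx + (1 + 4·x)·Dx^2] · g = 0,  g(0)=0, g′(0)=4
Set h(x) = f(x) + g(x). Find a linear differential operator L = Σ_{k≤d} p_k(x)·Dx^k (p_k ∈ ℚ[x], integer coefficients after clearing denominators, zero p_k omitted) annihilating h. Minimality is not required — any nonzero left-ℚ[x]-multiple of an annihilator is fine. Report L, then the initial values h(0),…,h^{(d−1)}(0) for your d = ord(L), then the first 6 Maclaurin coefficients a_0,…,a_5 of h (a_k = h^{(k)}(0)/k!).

L = 8·Dx + (10 + 16·x)·Dx^2 + (1 + 5·x + 4·x^2)·Dx^3  (order 3).
h: a_k = 0, 5, -17/2, 65/3, -257/4, 205, …
ICs: h(0) = 0, h′(0) = 5, h′′(0) = -17.

f: a_k = 0, 1, -1/2, 1/3, -1/4, 1/5, …
g: a_k = 0, 4, -8, 64/3, -64, 1024/5, …
Weyl lclm of L_f,L_g ⇒ L₀ (ord ≤ 4).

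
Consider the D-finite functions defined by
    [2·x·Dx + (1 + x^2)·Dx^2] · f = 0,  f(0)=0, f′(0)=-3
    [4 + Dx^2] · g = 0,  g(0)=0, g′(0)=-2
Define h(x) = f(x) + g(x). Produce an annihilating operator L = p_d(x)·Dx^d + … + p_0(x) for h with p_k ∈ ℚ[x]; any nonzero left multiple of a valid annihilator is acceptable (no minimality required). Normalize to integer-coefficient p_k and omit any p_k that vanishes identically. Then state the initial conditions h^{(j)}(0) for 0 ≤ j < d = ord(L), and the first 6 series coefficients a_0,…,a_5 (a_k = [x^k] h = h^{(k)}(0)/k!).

L = (-32·x + 80·x^3 + 16·x^5)·Dx + (4 + 32·x^2 + 36·x^4 + 8·x^6)·Dx^2 + (-8·x + 20·x^3 + 4·x^5)·Dx^3 + (1 + 8·x^2 + 9·x^4 + 2·x^6)·Dx^4  (order 4).
h: a_k = 0, -5, 0, 7/3, 0, -13/15, …
ICs: h(0) = 0, h′(0) = -5, h′′(0) = 0, h′′′(0) = 14.

f: a_k = 0, -3, 0, 1, 0, -3/5, …
g: a_k = 0, -2, 0, 4/3, 0, -4/15, …
h₀=f+g: left-lcm gives L₀, ord ≤ 4.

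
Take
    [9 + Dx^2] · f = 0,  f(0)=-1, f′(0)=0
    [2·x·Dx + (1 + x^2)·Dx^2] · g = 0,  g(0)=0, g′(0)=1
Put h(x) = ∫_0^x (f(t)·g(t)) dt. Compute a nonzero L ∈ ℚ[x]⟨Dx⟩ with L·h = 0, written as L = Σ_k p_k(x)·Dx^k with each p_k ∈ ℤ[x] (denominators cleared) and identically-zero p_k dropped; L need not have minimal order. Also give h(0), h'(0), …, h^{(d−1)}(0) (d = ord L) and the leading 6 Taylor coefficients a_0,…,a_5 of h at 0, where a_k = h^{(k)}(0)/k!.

L = (1170 + 3834·x^2 + 4779·x^4 + 2916·x^6 + 729·x^8)·Dx + (396·x + 1044·x^3 + 972·x^5 + 324·x^7)·Dx^2 + (220 + 768·x^2 + 1026·x^4 + 648·x^6 + 162·x^8)·Dx^3 + (44·x + 116·x^3 + 108·x^5 + 36·x^7)·Dx^4 + (10 + 38·x^2 + 55·x^4 + 36·x^6 + 9·x^8)·Dx^5  (order 5).
h: a_k = 0, 0, -1/2, 0, 29/24, 0, …
ICs: h(0) = 0, h′(0) = 0, h′′(0) = -1, h′′′(0) = 0, h′′′′(0) = 29.

f: a_k = -1, 0, 9/2, 0, -27/8, 0, …
g: a_k = 0, 1, 0, -1/3, 0, 1/5, …
h₀=f·g: eliminate ⇒ L₀, order ≤ 2·2.
h=∫₀ˣh₀: take L = L₀·Dx.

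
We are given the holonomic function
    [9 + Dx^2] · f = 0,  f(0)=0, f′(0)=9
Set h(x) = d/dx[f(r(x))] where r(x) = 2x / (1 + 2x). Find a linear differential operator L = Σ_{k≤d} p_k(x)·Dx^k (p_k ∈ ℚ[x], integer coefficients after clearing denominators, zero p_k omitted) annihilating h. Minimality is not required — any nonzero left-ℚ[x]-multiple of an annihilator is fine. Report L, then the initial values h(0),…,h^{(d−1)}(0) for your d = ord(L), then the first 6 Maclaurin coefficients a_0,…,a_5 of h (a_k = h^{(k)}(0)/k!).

L = (60 + 96·x + 96·x^2) + (12 + 72·x + 144·x^2 + 96·x^3)·Dx + (1 + 8·x + 24·x^2 + 32·x^3 + 16·x^4)·Dx^2  (order 2).
h: a_k = 18, -72, -108, 2016, -10548, 36720, …
ICs: h(0) = 18, h′(0) = -72.

f: a_k = 0, 9, 0, -27/2, 0, 243/40, …
Substitute x→r, Dx→(1/r')Dx; clear ⇒ L₀.
Derive L from L₀ (diff closure).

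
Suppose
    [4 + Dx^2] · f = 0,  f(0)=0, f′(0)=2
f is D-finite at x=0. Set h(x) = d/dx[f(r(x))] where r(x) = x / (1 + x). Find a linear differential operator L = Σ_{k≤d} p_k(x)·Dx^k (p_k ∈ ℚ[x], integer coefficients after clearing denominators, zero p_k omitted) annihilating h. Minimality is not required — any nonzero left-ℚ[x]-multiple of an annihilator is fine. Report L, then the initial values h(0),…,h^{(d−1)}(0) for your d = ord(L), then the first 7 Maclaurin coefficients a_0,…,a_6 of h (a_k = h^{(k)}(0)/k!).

f: a_k = 0, 2, 0, -4/3, 0, 4/15, 0, …
Change of var in L_f (x↦r) gives L₀.
Differentiate: ansatz ord ≤ ord L₀ ⇒ L.
L = (10 + 12·x + 6·x^2) + (6 + 18·x + 18·x^2 + 6·x^3)·Dx + (1 + 4·x + 6·x^2 + 4·x^3 + x^4)·Dx^2  (order 2).
h: a_k = 2, -4, 2, 8, -86/3, 60, -4418/45, …
ICs: h(0) = 2, h′(0) = -4.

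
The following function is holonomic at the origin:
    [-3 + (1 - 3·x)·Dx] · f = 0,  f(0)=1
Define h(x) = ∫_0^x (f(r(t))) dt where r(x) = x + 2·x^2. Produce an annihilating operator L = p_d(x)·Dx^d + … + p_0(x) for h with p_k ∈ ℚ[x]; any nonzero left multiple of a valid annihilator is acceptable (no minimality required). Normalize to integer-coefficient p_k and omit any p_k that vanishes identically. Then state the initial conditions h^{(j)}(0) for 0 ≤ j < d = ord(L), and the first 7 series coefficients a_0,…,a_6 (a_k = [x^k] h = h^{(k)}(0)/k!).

f: a_k = 1, 3, 9, 27, 81, 243, 729, …
Change of var in L_f (x↦r) gives L₀.
Integrate: L := L₀·Dx.
L = (3 + 12·x)·Dx + (-1 + 3·x + 6·x^2)·Dx^2  (order 2).
h: a_k = 0, 1, 3/2, 5, 63/4, 279/5, 405/2, …
ICs: h(0) = 0, h′(0) = 1.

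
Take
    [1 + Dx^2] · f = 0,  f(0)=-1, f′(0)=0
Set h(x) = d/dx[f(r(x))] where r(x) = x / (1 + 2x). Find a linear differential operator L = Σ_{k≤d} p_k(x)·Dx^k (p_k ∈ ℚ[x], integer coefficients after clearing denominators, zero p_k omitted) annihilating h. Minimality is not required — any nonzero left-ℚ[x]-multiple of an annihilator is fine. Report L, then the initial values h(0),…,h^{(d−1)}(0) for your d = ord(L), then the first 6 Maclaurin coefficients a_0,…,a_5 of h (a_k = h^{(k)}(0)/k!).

L = (25 + 96·x + 96·x^2) + (12 + 72·x + 144·x^2 + 96·x^3)·Dx + (1 + 8·x + 24·x^2 + 32·x^3 + 16·x^4)·Dx^2  (order 2).
h: a_k = 0, 1, -6, 143/6, -235/3, 27601/120, …
ICs: h(0) = 0, h′(0) = 1.

f: a_k = -1, 0, 1/2, 0, -1/24, 0, …
f∘r: x↦r, Dx↦Dx/r' in L_f ⇒ L₀.
h=h₀': d/dx-closure on L₀ ⇒ L.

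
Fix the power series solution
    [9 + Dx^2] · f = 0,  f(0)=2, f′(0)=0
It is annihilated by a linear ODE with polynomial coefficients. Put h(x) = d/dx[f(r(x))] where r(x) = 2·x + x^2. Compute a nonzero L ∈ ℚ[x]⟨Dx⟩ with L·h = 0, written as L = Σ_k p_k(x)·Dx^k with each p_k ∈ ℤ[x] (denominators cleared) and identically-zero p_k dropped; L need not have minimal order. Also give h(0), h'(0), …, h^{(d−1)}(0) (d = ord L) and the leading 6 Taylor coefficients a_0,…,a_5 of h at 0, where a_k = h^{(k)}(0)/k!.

f: a_k = 2, 0, -9, 0, 27/4, 0, …
f∘r: x↦r, Dx↦Dx/r' in L_f ⇒ L₀.
h₀' ⇒ L via d/dx closure of L₀.
L = (39 + 144·x + 216·x^2 + 144·x^3 + 36·x^4) + (-3 - 3·x)·Dx + (1 + 2·x + x^2)·Dx^2  (order 2).
h: a_k = 0, -72, -108, 396, 1080, 972/5, …
ICs: h(0) = 0, h′(0) = -72.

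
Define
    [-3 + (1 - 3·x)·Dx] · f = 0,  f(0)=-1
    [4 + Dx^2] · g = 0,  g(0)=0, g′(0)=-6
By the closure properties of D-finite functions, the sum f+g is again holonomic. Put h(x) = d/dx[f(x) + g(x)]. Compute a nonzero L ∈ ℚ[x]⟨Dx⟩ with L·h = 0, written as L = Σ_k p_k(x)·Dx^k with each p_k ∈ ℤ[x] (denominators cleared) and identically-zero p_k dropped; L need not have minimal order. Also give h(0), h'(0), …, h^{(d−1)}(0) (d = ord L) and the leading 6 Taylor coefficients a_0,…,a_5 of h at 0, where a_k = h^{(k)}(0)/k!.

f: a_k = -1, -3, -9, -27, -81, -243, …
g: a_k = 0, -6, 0, 4, 0, -4/5, …
Weyl lclm of L_f,L_g ⇒ L₀ (ord ≤ 3).
h₀' ⇒ L via d/dx closure of L₀.
L = (1344 - 288·x + 432·x^2) + (-116 + 396·x - 216·x^2 + 216·x^3)·Dx + (336 - 72·x + 108·x^2)·Dx^2 + (-29 + 99·x - 54·x^2 + 54·x^3)·Dx^3  (order 3).
h: a_k = -9, -18, -69, -324, -1219, -4374, …
ICs: h(0) = -9, h′(0) = -18, h′′(0) = -138.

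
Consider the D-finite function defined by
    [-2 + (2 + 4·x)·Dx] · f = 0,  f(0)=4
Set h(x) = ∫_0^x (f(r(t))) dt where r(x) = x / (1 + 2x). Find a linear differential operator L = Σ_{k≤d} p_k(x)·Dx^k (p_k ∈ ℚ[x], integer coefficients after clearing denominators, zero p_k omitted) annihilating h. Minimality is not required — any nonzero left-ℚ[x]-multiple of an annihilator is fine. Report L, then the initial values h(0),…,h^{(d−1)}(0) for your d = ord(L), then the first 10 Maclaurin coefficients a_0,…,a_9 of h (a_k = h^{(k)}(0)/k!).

f: a_k = 4, 4, -2, 2, -5/2, 7/2, -21/4, 33/4, -429/32, 715/32, …
Substitute x→r, Dx→(1/r')Dx; clear ⇒ L₀.
h=∫₀ˣh₀: take L = L₀·Dx.
L = -Dx + (1 + 6·x + 8·x^2)·Dx^2  (order 2).
h: a_k = 0, 4, 2, -10/3, 13/2, -141/10, 133/4, -2353/28, 7205/32, -182461/288, …
ICs: h(0) = 0, h′(0) = 4.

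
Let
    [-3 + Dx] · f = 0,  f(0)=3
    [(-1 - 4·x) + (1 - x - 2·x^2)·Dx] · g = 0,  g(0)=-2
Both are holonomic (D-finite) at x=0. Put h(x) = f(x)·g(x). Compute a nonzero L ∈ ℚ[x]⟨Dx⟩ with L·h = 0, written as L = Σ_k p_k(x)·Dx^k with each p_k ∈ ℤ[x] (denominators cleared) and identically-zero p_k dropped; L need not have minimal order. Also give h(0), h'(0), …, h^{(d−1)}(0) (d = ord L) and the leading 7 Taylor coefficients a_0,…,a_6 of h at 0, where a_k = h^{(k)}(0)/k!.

L = (4 + x - 6·x^2) + (-1 + x + 2·x^2)·Dx  (order 1).
h: a_k = -6, -24, -63, -138, -1137/4, -2862/5, -45879/40, …
ICs: h(0) = -6.

f: a_k = 3, 9, 27/2, 27/2, 81/8, 243/40, 243/80, …
g: a_k = -2, -2, -6, -10, -22, -42, -86, …
Sym-product of L_f,L_g gives L₀ (≤ ord 1).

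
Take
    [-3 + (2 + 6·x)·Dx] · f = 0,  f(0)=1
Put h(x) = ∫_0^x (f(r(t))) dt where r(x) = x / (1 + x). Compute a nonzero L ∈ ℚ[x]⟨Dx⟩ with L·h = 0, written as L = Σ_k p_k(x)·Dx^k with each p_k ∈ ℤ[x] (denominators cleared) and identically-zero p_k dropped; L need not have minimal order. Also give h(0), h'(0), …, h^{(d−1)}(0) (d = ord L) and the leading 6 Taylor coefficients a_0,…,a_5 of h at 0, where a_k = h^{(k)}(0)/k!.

L = -3·Dx + (2 + 10·x + 8·x^2)·Dx^2  (order 2).
h: a_k = 0, 1, 3/4, -7/8, 87/64, -1677/640, …
ICs: h(0) = 0, h′(0) = 1.

f: a_k = 1, 3/2, -9/8, 27/16, -405/128, 1701/256, …
h₀=f(r): pull back L_f along r ⇒ L₀.
Integrate: L := L₀·Dx.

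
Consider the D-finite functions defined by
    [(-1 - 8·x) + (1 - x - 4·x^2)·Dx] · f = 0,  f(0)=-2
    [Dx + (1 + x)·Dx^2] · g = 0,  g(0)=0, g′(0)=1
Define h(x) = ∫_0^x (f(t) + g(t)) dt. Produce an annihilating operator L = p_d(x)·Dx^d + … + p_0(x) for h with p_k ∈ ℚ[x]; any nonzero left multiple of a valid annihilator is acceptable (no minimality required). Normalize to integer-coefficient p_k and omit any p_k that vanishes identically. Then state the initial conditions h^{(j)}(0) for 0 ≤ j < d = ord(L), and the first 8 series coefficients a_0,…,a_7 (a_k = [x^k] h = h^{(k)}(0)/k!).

f: a_k = -2, -2, -10, -18, -58, -130, -362, -882, …
g: a_k = 0, 1, -1/2, 1/3, -1/4, 1/5, -1/6, 1/7, …
L₀ := lclm(L_f,L_g); ord L₀ ≤ 1+2.
h=∫h₀ ⇒ L = L₀·Dx.
L = (74 + 562·x + 1120·x^2 + 1728·x^3 + 768·x^4)·Dx^2 + (52 + 576·x + 1636·x^2 + 3264·x^3 + 3488·x^4 + 1280·x^5)·Dx^3 + (-11 - 41·x - 53·x^2 + 185·x^3 + 704·x^4 + 752·x^5 + 256·x^6)·Dx^4  (order 4).
h: a_k = 0, -2, -1/2, -7/2, -53/12, -233/20, -649/30, -2173/42, …
ICs: h(0) = 0, h′(0) = -2, h′′(0) = -1, h′′′(0) = -21.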